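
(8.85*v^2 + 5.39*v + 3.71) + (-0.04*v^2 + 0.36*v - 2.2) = 8.81*v^2 + 5.75*v + 1.51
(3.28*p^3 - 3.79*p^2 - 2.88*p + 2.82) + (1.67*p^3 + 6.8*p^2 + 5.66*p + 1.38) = 4.95*p^3 + 3.01*p^2 + 2.78*p + 4.2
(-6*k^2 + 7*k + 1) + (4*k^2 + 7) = -2*k^2 + 7*k + 8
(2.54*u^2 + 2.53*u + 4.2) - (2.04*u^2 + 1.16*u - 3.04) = 0.5*u^2 + 1.37*u + 7.24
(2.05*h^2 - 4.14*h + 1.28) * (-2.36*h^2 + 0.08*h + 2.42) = -4.838*h^4 + 9.9344*h^3 + 1.609*h^2 - 9.9164*h + 3.0976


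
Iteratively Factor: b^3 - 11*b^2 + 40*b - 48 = (b - 4)*(b^2 - 7*b + 12) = (b - 4)*(b - 3)*(b - 4)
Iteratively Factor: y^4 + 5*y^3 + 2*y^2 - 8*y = (y + 4)*(y^3 + y^2 - 2*y) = y*(y + 4)*(y^2 + y - 2) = y*(y + 2)*(y + 4)*(y - 1)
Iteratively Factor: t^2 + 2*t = (t + 2)*(t)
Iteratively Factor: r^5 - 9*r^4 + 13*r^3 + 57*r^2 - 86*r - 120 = (r + 1)*(r^4 - 10*r^3 + 23*r^2 + 34*r - 120) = (r + 1)*(r + 2)*(r^3 - 12*r^2 + 47*r - 60) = (r - 5)*(r + 1)*(r + 2)*(r^2 - 7*r + 12) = (r - 5)*(r - 4)*(r + 1)*(r + 2)*(r - 3)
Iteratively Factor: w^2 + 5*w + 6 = (w + 3)*(w + 2)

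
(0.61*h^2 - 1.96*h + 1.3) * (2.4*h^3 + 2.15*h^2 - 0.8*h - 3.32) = 1.464*h^5 - 3.3925*h^4 - 1.582*h^3 + 2.3378*h^2 + 5.4672*h - 4.316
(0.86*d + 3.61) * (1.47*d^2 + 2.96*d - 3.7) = 1.2642*d^3 + 7.8523*d^2 + 7.5036*d - 13.357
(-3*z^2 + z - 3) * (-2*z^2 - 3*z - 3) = 6*z^4 + 7*z^3 + 12*z^2 + 6*z + 9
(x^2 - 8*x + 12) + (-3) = x^2 - 8*x + 9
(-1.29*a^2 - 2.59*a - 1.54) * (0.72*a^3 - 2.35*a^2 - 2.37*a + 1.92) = -0.9288*a^5 + 1.1667*a^4 + 8.035*a^3 + 7.2805*a^2 - 1.323*a - 2.9568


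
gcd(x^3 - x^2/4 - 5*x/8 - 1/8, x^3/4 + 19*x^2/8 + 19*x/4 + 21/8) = 1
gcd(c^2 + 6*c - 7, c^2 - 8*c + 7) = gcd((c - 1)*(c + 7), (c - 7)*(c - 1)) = c - 1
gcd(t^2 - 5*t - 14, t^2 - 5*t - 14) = t^2 - 5*t - 14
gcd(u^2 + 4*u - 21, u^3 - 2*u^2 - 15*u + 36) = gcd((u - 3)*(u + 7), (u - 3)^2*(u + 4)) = u - 3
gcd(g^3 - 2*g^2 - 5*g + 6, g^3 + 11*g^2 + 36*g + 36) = g + 2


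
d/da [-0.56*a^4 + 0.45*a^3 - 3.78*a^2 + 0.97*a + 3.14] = -2.24*a^3 + 1.35*a^2 - 7.56*a + 0.97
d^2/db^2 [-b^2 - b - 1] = -2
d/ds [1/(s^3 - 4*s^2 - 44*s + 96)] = (-3*s^2 + 8*s + 44)/(s^3 - 4*s^2 - 44*s + 96)^2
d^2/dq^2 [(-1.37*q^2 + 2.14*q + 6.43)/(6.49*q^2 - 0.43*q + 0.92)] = (-5.6843418860808e-14*q^4 + 172.62751*q^3 + 1674.073434*q^2 - 184.330278*q - 75.032642)/(273.359449*q^6 - 54.334929*q^5 + 119.851479*q^4 - 15.484171*q^3 + 16.989732*q^2 - 1.091856*q + 0.778688)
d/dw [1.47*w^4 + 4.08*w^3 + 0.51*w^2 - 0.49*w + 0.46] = 5.88*w^3 + 12.24*w^2 + 1.02*w - 0.49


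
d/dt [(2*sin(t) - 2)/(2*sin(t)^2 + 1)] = 2*(4*sin(t) + cos(2*t))*cos(t)/(2 - cos(2*t))^2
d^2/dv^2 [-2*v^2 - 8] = -4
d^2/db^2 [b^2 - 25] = 2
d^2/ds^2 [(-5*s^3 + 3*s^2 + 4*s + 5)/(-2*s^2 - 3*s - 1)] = 2*(37*s^3 + 3*s^2 - 51*s - 26)/(8*s^6 + 36*s^5 + 66*s^4 + 63*s^3 + 33*s^2 + 9*s + 1)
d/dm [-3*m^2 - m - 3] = -6*m - 1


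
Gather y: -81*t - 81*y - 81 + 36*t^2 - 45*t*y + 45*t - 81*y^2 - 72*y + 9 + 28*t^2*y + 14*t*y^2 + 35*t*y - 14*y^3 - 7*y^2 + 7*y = 36*t^2 - 36*t - 14*y^3 + y^2*(14*t - 88) + y*(28*t^2 - 10*t - 146) - 72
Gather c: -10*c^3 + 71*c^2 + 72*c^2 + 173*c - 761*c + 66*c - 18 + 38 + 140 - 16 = -10*c^3 + 143*c^2 - 522*c + 144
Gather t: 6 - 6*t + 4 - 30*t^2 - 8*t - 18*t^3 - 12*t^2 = -18*t^3 - 42*t^2 - 14*t + 10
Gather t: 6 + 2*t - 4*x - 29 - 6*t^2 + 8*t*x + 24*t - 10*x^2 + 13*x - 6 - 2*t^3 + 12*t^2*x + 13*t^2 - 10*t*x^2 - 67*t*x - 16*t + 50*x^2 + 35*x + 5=-2*t^3 + t^2*(12*x + 7) + t*(-10*x^2 - 59*x + 10) + 40*x^2 + 44*x - 24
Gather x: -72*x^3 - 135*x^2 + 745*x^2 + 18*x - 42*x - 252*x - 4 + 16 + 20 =-72*x^3 + 610*x^2 - 276*x + 32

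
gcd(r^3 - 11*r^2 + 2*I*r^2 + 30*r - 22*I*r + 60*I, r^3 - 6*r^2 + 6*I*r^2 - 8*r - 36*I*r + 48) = r^2 + r*(-6 + 2*I) - 12*I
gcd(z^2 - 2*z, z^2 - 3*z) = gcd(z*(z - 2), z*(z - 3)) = z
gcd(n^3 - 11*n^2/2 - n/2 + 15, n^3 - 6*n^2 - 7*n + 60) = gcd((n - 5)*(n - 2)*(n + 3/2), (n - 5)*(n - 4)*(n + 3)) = n - 5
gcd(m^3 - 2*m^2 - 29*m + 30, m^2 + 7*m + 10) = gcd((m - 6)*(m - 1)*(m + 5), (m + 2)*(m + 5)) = m + 5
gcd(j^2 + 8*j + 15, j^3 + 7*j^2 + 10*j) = j + 5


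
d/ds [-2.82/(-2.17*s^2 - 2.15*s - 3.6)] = (-12.2388*s - 6.063)/(2.17*s^2 + 2.15*s + 3.6)^2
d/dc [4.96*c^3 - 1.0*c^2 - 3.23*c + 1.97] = 14.88*c^2 - 2.0*c - 3.23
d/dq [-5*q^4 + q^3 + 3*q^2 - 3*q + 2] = -20*q^3 + 3*q^2 + 6*q - 3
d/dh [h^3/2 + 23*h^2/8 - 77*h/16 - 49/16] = 3*h^2/2 + 23*h/4 - 77/16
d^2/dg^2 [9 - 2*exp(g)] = -2*exp(g)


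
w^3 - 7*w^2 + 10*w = w*(w - 5)*(w - 2)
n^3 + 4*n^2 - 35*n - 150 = (n - 6)*(n + 5)^2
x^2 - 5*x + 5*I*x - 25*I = (x - 5)*(x + 5*I)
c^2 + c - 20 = (c - 4)*(c + 5)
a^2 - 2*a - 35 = (a - 7)*(a + 5)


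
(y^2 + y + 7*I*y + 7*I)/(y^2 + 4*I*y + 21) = (y + 1)/(y - 3*I)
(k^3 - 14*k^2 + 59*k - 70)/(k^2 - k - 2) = (k^2 - 12*k + 35)/(k + 1)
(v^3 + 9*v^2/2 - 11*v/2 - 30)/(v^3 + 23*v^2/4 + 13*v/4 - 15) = 2*(2*v - 5)/(4*v - 5)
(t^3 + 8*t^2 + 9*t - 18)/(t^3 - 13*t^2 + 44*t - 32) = (t^2 + 9*t + 18)/(t^2 - 12*t + 32)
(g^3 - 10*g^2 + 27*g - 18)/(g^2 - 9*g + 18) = g - 1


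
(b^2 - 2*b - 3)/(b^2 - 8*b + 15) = (b + 1)/(b - 5)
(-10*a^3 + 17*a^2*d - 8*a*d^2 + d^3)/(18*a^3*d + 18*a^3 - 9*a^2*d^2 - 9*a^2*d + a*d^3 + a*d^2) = (-10*a^3 + 17*a^2*d - 8*a*d^2 + d^3)/(a*(18*a^2*d + 18*a^2 - 9*a*d^2 - 9*a*d + d^3 + d^2))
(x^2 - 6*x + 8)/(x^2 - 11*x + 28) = (x - 2)/(x - 7)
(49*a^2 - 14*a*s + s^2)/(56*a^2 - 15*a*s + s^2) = (-7*a + s)/(-8*a + s)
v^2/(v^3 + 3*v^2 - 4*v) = v/(v^2 + 3*v - 4)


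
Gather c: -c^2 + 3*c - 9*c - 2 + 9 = -c^2 - 6*c + 7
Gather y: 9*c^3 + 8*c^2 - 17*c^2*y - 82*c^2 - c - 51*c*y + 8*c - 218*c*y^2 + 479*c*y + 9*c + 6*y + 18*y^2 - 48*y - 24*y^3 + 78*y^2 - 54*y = 9*c^3 - 74*c^2 + 16*c - 24*y^3 + y^2*(96 - 218*c) + y*(-17*c^2 + 428*c - 96)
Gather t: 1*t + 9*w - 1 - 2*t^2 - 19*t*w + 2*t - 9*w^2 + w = -2*t^2 + t*(3 - 19*w) - 9*w^2 + 10*w - 1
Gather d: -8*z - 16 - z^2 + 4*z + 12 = -z^2 - 4*z - 4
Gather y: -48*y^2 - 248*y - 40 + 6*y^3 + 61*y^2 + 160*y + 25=6*y^3 + 13*y^2 - 88*y - 15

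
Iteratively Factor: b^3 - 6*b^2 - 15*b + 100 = (b - 5)*(b^2 - b - 20) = (b - 5)^2*(b + 4)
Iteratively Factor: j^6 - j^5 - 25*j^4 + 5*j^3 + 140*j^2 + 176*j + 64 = (j + 1)*(j^5 - 2*j^4 - 23*j^3 + 28*j^2 + 112*j + 64) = (j - 4)*(j + 1)*(j^4 + 2*j^3 - 15*j^2 - 32*j - 16) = (j - 4)*(j + 1)^2*(j^3 + j^2 - 16*j - 16) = (j - 4)^2*(j + 1)^2*(j^2 + 5*j + 4) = (j - 4)^2*(j + 1)^2*(j + 4)*(j + 1)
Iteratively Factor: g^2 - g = (g)*(g - 1)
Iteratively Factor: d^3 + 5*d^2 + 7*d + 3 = (d + 3)*(d^2 + 2*d + 1) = (d + 1)*(d + 3)*(d + 1)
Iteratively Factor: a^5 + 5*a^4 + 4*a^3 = (a)*(a^4 + 5*a^3 + 4*a^2) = a*(a + 4)*(a^3 + a^2) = a^2*(a + 4)*(a^2 + a) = a^3*(a + 4)*(a + 1)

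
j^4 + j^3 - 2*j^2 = j^2*(j - 1)*(j + 2)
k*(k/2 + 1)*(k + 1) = k^3/2 + 3*k^2/2 + k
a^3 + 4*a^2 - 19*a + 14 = (a - 2)*(a - 1)*(a + 7)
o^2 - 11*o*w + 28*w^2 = (o - 7*w)*(o - 4*w)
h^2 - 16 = (h - 4)*(h + 4)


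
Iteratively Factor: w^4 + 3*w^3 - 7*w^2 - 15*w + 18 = (w + 3)*(w^3 - 7*w + 6) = (w - 1)*(w + 3)*(w^2 + w - 6) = (w - 1)*(w + 3)^2*(w - 2)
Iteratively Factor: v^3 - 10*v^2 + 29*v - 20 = (v - 4)*(v^2 - 6*v + 5) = (v - 5)*(v - 4)*(v - 1)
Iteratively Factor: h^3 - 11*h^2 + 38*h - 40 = (h - 4)*(h^2 - 7*h + 10) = (h - 5)*(h - 4)*(h - 2)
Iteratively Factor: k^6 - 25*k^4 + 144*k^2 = (k - 4)*(k^5 + 4*k^4 - 9*k^3 - 36*k^2) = k*(k - 4)*(k^4 + 4*k^3 - 9*k^2 - 36*k) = k*(k - 4)*(k + 3)*(k^3 + k^2 - 12*k) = k^2*(k - 4)*(k + 3)*(k^2 + k - 12) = k^2*(k - 4)*(k - 3)*(k + 3)*(k + 4)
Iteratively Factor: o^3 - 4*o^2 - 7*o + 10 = (o + 2)*(o^2 - 6*o + 5) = (o - 1)*(o + 2)*(o - 5)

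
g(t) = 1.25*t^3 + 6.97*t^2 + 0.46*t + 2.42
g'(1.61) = 32.62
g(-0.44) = 3.46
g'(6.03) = 220.87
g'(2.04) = 44.50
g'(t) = 3.75*t^2 + 13.94*t + 0.46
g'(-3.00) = -7.61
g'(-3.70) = 0.22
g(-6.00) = -19.42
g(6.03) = 532.70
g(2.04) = 42.98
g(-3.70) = 32.82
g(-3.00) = 30.02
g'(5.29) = 179.14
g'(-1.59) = -12.22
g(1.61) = 26.44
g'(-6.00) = 51.82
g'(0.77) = 13.42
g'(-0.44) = -4.95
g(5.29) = 384.95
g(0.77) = 7.48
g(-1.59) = 14.28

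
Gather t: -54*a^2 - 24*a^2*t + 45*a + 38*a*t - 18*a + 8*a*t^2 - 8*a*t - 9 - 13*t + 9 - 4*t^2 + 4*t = -54*a^2 + 27*a + t^2*(8*a - 4) + t*(-24*a^2 + 30*a - 9)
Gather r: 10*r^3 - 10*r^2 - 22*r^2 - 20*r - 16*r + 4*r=10*r^3 - 32*r^2 - 32*r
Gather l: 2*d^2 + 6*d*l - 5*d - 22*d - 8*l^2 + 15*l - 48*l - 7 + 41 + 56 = 2*d^2 - 27*d - 8*l^2 + l*(6*d - 33) + 90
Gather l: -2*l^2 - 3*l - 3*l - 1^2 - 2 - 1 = -2*l^2 - 6*l - 4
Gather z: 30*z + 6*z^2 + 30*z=6*z^2 + 60*z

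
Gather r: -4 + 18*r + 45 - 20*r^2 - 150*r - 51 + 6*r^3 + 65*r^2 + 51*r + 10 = 6*r^3 + 45*r^2 - 81*r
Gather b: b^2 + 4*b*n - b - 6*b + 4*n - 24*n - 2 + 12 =b^2 + b*(4*n - 7) - 20*n + 10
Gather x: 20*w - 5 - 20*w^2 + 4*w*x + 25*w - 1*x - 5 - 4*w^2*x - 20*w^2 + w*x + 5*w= -40*w^2 + 50*w + x*(-4*w^2 + 5*w - 1) - 10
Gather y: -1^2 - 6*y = -6*y - 1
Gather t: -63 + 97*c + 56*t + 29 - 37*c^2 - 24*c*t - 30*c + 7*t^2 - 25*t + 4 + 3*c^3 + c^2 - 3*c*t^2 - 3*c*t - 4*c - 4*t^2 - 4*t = 3*c^3 - 36*c^2 + 63*c + t^2*(3 - 3*c) + t*(27 - 27*c) - 30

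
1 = 1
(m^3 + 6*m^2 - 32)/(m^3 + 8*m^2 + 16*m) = (m - 2)/m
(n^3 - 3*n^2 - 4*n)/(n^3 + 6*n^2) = (n^2 - 3*n - 4)/(n*(n + 6))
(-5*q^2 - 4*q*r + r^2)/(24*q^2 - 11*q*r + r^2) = (-5*q^2 - 4*q*r + r^2)/(24*q^2 - 11*q*r + r^2)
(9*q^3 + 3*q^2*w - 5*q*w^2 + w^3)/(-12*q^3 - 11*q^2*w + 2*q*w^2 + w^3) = (-3*q + w)/(4*q + w)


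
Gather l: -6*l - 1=-6*l - 1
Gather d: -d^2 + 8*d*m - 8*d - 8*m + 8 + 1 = -d^2 + d*(8*m - 8) - 8*m + 9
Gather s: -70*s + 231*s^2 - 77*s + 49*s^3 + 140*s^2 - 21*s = 49*s^3 + 371*s^2 - 168*s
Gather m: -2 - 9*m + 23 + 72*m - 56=63*m - 35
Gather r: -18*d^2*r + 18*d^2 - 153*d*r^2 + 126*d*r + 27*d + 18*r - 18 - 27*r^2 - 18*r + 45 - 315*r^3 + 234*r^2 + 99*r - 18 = 18*d^2 + 27*d - 315*r^3 + r^2*(207 - 153*d) + r*(-18*d^2 + 126*d + 99) + 9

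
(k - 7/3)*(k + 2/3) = k^2 - 5*k/3 - 14/9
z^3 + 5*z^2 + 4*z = z*(z + 1)*(z + 4)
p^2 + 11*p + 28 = (p + 4)*(p + 7)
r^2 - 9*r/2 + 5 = (r - 5/2)*(r - 2)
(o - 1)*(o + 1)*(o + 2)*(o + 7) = o^4 + 9*o^3 + 13*o^2 - 9*o - 14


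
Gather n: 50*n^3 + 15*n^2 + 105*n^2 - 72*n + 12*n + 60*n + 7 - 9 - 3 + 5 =50*n^3 + 120*n^2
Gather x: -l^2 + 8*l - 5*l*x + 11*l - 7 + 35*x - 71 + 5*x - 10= -l^2 + 19*l + x*(40 - 5*l) - 88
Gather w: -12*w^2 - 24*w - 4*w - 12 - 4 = -12*w^2 - 28*w - 16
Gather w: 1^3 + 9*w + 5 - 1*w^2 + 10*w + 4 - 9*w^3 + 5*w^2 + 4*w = -9*w^3 + 4*w^2 + 23*w + 10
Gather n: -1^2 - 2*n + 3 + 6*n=4*n + 2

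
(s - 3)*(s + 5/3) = s^2 - 4*s/3 - 5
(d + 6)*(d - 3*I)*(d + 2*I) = d^3 + 6*d^2 - I*d^2 + 6*d - 6*I*d + 36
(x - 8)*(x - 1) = x^2 - 9*x + 8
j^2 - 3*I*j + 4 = (j - 4*I)*(j + I)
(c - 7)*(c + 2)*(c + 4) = c^3 - c^2 - 34*c - 56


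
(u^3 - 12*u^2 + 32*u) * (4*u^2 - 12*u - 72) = 4*u^5 - 60*u^4 + 200*u^3 + 480*u^2 - 2304*u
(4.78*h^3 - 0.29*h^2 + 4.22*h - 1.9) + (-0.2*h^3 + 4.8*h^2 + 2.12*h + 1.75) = 4.58*h^3 + 4.51*h^2 + 6.34*h - 0.15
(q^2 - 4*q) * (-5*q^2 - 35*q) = -5*q^4 - 15*q^3 + 140*q^2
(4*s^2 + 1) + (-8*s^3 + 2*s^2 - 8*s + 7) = -8*s^3 + 6*s^2 - 8*s + 8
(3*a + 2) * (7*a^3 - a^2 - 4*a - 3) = 21*a^4 + 11*a^3 - 14*a^2 - 17*a - 6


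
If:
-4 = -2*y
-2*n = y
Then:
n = -1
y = 2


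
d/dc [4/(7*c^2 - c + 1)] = 4*(1 - 14*c)/(7*c^2 - c + 1)^2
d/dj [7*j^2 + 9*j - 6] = 14*j + 9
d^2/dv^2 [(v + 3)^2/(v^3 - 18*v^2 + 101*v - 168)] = 2*(v^6 + 18*v^5 - 573*v^4 + 3036*v^3 + 8451*v^2 - 98982*v + 194625)/(v^9 - 54*v^8 + 1275*v^7 - 17244*v^6 + 146919*v^5 - 815958*v^4 + 2947517*v^3 - 6665400*v^2 + 8551872*v - 4741632)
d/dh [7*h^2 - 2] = 14*h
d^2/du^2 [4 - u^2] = -2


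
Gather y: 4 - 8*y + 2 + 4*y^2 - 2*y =4*y^2 - 10*y + 6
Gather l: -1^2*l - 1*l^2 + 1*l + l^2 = 0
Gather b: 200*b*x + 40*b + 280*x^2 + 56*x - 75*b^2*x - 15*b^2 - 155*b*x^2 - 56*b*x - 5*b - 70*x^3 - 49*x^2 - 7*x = b^2*(-75*x - 15) + b*(-155*x^2 + 144*x + 35) - 70*x^3 + 231*x^2 + 49*x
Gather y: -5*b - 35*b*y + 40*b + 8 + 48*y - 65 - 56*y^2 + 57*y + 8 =35*b - 56*y^2 + y*(105 - 35*b) - 49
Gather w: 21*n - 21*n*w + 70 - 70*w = 21*n + w*(-21*n - 70) + 70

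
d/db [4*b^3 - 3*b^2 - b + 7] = 12*b^2 - 6*b - 1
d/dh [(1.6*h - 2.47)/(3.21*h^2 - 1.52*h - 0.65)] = (-5.136*h^2 + 15.8574*h - 4.7944)/(10.3041*h^4 - 9.7584*h^3 - 1.8626*h^2 + 1.976*h + 0.4225)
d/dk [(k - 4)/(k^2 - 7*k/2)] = 4*(-k^2 + 8*k - 14)/(k^2*(4*k^2 - 28*k + 49))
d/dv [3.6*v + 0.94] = 3.60000000000000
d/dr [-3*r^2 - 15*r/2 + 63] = -6*r - 15/2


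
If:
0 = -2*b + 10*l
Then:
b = 5*l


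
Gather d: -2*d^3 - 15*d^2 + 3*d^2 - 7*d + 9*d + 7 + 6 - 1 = -2*d^3 - 12*d^2 + 2*d + 12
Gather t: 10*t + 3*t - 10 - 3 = 13*t - 13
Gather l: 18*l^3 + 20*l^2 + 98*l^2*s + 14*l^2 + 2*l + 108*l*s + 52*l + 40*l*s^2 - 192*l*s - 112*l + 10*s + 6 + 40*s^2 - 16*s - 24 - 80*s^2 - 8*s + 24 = 18*l^3 + l^2*(98*s + 34) + l*(40*s^2 - 84*s - 58) - 40*s^2 - 14*s + 6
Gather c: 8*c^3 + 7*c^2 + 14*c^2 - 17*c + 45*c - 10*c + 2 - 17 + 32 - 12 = 8*c^3 + 21*c^2 + 18*c + 5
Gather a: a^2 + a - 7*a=a^2 - 6*a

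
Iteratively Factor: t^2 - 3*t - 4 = (t - 4)*(t + 1)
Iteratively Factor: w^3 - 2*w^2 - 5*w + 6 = (w - 1)*(w^2 - w - 6) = (w - 3)*(w - 1)*(w + 2)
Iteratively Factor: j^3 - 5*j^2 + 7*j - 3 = (j - 1)*(j^2 - 4*j + 3) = (j - 1)^2*(j - 3)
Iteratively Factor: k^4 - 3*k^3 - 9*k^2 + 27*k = (k - 3)*(k^3 - 9*k) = k*(k - 3)*(k^2 - 9) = k*(k - 3)*(k + 3)*(k - 3)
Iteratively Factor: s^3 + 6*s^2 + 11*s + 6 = (s + 1)*(s^2 + 5*s + 6) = (s + 1)*(s + 2)*(s + 3)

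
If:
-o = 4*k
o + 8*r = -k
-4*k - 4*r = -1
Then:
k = 2/11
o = -8/11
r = 3/44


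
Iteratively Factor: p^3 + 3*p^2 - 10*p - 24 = (p - 3)*(p^2 + 6*p + 8) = (p - 3)*(p + 2)*(p + 4)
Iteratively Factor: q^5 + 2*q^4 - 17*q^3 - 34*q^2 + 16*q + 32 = (q + 1)*(q^4 + q^3 - 18*q^2 - 16*q + 32) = (q - 4)*(q + 1)*(q^3 + 5*q^2 + 2*q - 8) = (q - 4)*(q + 1)*(q + 2)*(q^2 + 3*q - 4) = (q - 4)*(q - 1)*(q + 1)*(q + 2)*(q + 4)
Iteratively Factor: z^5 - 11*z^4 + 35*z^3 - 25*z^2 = (z - 5)*(z^4 - 6*z^3 + 5*z^2) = (z - 5)^2*(z^3 - z^2) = z*(z - 5)^2*(z^2 - z) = z^2*(z - 5)^2*(z - 1)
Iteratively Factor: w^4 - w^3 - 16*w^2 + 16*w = (w - 4)*(w^3 + 3*w^2 - 4*w) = w*(w - 4)*(w^2 + 3*w - 4) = w*(w - 4)*(w - 1)*(w + 4)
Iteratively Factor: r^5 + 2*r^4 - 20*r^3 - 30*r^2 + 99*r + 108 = (r + 1)*(r^4 + r^3 - 21*r^2 - 9*r + 108) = (r - 3)*(r + 1)*(r^3 + 4*r^2 - 9*r - 36) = (r - 3)*(r + 1)*(r + 3)*(r^2 + r - 12) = (r - 3)*(r + 1)*(r + 3)*(r + 4)*(r - 3)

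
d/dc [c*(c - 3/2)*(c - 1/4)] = 3*c^2 - 7*c/2 + 3/8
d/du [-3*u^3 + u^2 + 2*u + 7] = -9*u^2 + 2*u + 2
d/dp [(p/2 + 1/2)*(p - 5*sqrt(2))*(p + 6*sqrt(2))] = 3*p^2/2 + p + sqrt(2)*p - 30 + sqrt(2)/2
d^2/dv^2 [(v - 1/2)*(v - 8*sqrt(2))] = 2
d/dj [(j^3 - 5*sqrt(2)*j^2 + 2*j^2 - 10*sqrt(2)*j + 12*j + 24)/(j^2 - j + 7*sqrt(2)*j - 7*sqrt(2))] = (j^4 - 2*j^3 + 14*sqrt(2)*j^3 - 84*j^2 + 8*sqrt(2)*j^2 - 28*sqrt(2)*j + 92*j - 252*sqrt(2) + 164)/(j^4 - 2*j^3 + 14*sqrt(2)*j^3 - 28*sqrt(2)*j^2 + 99*j^2 - 196*j + 14*sqrt(2)*j + 98)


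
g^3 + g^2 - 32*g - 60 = (g - 6)*(g + 2)*(g + 5)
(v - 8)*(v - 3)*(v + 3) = v^3 - 8*v^2 - 9*v + 72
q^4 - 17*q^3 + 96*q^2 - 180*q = q*(q - 6)^2*(q - 5)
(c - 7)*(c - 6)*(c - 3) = c^3 - 16*c^2 + 81*c - 126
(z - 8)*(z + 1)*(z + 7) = z^3 - 57*z - 56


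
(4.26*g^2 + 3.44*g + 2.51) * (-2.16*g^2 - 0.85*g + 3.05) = -9.2016*g^4 - 11.0514*g^3 + 4.6474*g^2 + 8.3585*g + 7.6555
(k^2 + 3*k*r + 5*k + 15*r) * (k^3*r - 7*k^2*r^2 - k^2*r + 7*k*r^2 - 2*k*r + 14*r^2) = k^5*r - 4*k^4*r^2 + 4*k^4*r - 21*k^3*r^3 - 16*k^3*r^2 - 7*k^3*r - 84*k^2*r^3 + 28*k^2*r^2 - 10*k^2*r + 147*k*r^3 + 40*k*r^2 + 210*r^3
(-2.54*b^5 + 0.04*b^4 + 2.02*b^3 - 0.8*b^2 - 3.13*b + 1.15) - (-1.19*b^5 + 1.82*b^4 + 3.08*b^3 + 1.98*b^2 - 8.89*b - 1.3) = -1.35*b^5 - 1.78*b^4 - 1.06*b^3 - 2.78*b^2 + 5.76*b + 2.45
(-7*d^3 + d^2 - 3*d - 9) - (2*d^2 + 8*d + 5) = -7*d^3 - d^2 - 11*d - 14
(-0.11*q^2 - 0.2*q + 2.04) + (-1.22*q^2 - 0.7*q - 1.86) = -1.33*q^2 - 0.9*q + 0.18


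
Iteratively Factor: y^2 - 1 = (y - 1)*(y + 1)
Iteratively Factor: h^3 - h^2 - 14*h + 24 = (h - 2)*(h^2 + h - 12) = (h - 2)*(h + 4)*(h - 3)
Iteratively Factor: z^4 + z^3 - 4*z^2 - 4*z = (z - 2)*(z^3 + 3*z^2 + 2*z) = (z - 2)*(z + 2)*(z^2 + z) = (z - 2)*(z + 1)*(z + 2)*(z)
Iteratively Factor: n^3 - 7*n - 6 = (n + 1)*(n^2 - n - 6) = (n - 3)*(n + 1)*(n + 2)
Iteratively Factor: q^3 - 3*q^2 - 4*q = (q)*(q^2 - 3*q - 4) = q*(q - 4)*(q + 1)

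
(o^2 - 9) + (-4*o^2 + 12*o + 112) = -3*o^2 + 12*o + 103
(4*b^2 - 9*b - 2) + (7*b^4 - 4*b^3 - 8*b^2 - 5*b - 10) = 7*b^4 - 4*b^3 - 4*b^2 - 14*b - 12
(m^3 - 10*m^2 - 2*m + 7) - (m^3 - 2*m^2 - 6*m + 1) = -8*m^2 + 4*m + 6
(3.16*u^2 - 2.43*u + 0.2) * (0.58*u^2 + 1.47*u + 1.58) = 1.8328*u^4 + 3.2358*u^3 + 1.5367*u^2 - 3.5454*u + 0.316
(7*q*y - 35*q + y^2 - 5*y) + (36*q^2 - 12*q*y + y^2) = 36*q^2 - 5*q*y - 35*q + 2*y^2 - 5*y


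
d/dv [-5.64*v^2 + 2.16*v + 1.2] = 2.16 - 11.28*v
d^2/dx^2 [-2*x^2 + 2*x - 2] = -4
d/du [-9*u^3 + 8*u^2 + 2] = u*(16 - 27*u)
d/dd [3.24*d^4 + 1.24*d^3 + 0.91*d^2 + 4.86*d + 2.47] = 12.96*d^3 + 3.72*d^2 + 1.82*d + 4.86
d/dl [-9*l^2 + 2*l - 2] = 2 - 18*l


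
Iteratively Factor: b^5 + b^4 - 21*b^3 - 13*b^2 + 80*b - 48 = (b + 4)*(b^4 - 3*b^3 - 9*b^2 + 23*b - 12) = (b - 1)*(b + 4)*(b^3 - 2*b^2 - 11*b + 12) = (b - 1)*(b + 3)*(b + 4)*(b^2 - 5*b + 4) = (b - 1)^2*(b + 3)*(b + 4)*(b - 4)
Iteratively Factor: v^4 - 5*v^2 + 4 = (v + 2)*(v^3 - 2*v^2 - v + 2) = (v + 1)*(v + 2)*(v^2 - 3*v + 2) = (v - 1)*(v + 1)*(v + 2)*(v - 2)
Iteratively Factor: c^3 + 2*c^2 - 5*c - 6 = (c - 2)*(c^2 + 4*c + 3) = (c - 2)*(c + 3)*(c + 1)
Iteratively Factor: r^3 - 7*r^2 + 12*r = (r - 4)*(r^2 - 3*r) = r*(r - 4)*(r - 3)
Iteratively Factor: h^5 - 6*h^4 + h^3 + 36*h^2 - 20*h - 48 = (h - 4)*(h^4 - 2*h^3 - 7*h^2 + 8*h + 12) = (h - 4)*(h + 2)*(h^3 - 4*h^2 + h + 6) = (h - 4)*(h + 1)*(h + 2)*(h^2 - 5*h + 6) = (h - 4)*(h - 3)*(h + 1)*(h + 2)*(h - 2)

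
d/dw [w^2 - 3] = 2*w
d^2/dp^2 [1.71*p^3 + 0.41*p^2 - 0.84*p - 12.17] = 10.26*p + 0.82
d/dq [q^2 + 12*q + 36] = 2*q + 12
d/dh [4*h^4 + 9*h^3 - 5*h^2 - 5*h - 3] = 16*h^3 + 27*h^2 - 10*h - 5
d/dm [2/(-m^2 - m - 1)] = 2*(2*m + 1)/(m^2 + m + 1)^2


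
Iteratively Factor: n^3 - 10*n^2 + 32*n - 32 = (n - 4)*(n^2 - 6*n + 8) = (n - 4)^2*(n - 2)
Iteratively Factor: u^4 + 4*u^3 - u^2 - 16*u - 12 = (u + 2)*(u^3 + 2*u^2 - 5*u - 6) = (u + 2)*(u + 3)*(u^2 - u - 2) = (u - 2)*(u + 2)*(u + 3)*(u + 1)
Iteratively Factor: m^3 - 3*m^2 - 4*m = (m)*(m^2 - 3*m - 4) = m*(m - 4)*(m + 1)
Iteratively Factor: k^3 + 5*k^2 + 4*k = (k + 4)*(k^2 + k) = (k + 1)*(k + 4)*(k)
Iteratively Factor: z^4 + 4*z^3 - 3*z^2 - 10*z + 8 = (z + 2)*(z^3 + 2*z^2 - 7*z + 4) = (z + 2)*(z + 4)*(z^2 - 2*z + 1) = (z - 1)*(z + 2)*(z + 4)*(z - 1)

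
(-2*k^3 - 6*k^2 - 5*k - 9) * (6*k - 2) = -12*k^4 - 32*k^3 - 18*k^2 - 44*k + 18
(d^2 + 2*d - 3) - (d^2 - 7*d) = 9*d - 3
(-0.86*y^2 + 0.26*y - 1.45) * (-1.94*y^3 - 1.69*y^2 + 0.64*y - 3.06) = 1.6684*y^5 + 0.949*y^4 + 1.8232*y^3 + 5.2485*y^2 - 1.7236*y + 4.437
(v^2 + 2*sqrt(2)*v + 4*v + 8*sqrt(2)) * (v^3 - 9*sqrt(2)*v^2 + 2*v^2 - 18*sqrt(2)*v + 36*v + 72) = v^5 - 7*sqrt(2)*v^4 + 6*v^4 - 42*sqrt(2)*v^3 + 8*v^3 + 16*sqrt(2)*v^2 + 432*sqrt(2)*v + 576*sqrt(2)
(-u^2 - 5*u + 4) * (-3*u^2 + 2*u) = 3*u^4 + 13*u^3 - 22*u^2 + 8*u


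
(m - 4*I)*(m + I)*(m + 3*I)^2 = m^4 + 3*I*m^3 + 13*m^2 + 51*I*m - 36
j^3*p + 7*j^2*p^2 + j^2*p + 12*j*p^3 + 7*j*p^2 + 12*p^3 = (j + 3*p)*(j + 4*p)*(j*p + p)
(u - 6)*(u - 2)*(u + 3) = u^3 - 5*u^2 - 12*u + 36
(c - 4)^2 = c^2 - 8*c + 16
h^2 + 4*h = h*(h + 4)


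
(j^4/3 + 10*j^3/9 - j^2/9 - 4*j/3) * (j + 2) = j^5/3 + 16*j^4/9 + 19*j^3/9 - 14*j^2/9 - 8*j/3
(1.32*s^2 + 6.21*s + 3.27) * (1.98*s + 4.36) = 2.6136*s^3 + 18.051*s^2 + 33.5502*s + 14.2572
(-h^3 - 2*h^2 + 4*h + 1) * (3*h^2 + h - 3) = -3*h^5 - 7*h^4 + 13*h^3 + 13*h^2 - 11*h - 3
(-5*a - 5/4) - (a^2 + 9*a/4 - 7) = -a^2 - 29*a/4 + 23/4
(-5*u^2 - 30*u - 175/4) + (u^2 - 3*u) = -4*u^2 - 33*u - 175/4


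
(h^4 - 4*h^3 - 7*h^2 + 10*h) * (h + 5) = h^5 + h^4 - 27*h^3 - 25*h^2 + 50*h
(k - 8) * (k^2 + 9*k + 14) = k^3 + k^2 - 58*k - 112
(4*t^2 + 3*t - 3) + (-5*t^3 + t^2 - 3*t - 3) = -5*t^3 + 5*t^2 - 6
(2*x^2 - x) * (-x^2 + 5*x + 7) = -2*x^4 + 11*x^3 + 9*x^2 - 7*x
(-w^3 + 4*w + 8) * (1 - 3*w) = 3*w^4 - w^3 - 12*w^2 - 20*w + 8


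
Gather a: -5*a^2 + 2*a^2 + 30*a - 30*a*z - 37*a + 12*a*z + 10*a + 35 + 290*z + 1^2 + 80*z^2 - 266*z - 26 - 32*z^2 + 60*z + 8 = -3*a^2 + a*(3 - 18*z) + 48*z^2 + 84*z + 18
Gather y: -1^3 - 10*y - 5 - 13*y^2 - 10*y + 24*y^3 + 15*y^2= 24*y^3 + 2*y^2 - 20*y - 6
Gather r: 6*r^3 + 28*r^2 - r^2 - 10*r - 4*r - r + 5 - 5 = 6*r^3 + 27*r^2 - 15*r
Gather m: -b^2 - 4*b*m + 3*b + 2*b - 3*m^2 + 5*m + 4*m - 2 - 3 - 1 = -b^2 + 5*b - 3*m^2 + m*(9 - 4*b) - 6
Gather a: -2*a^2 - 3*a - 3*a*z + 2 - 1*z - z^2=-2*a^2 + a*(-3*z - 3) - z^2 - z + 2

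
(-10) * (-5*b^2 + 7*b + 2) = 50*b^2 - 70*b - 20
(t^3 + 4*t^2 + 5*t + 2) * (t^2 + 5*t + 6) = t^5 + 9*t^4 + 31*t^3 + 51*t^2 + 40*t + 12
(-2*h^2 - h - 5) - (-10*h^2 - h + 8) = 8*h^2 - 13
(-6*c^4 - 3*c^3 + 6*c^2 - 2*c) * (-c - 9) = 6*c^5 + 57*c^4 + 21*c^3 - 52*c^2 + 18*c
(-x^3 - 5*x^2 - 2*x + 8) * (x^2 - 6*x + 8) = -x^5 + x^4 + 20*x^3 - 20*x^2 - 64*x + 64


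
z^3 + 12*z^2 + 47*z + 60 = (z + 3)*(z + 4)*(z + 5)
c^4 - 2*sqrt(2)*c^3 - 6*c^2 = c^2*(c - 3*sqrt(2))*(c + sqrt(2))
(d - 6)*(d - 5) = d^2 - 11*d + 30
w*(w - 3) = w^2 - 3*w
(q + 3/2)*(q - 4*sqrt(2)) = q^2 - 4*sqrt(2)*q + 3*q/2 - 6*sqrt(2)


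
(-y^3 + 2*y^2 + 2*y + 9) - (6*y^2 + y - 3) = -y^3 - 4*y^2 + y + 12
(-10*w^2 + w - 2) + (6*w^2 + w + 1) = -4*w^2 + 2*w - 1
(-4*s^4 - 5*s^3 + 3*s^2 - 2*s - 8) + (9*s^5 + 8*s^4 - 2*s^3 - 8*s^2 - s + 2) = 9*s^5 + 4*s^4 - 7*s^3 - 5*s^2 - 3*s - 6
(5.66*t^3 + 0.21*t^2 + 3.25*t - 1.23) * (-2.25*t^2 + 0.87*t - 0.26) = -12.735*t^5 + 4.4517*t^4 - 8.6014*t^3 + 5.5404*t^2 - 1.9151*t + 0.3198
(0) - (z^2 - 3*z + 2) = -z^2 + 3*z - 2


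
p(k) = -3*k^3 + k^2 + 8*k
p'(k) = -9*k^2 + 2*k + 8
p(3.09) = -54.24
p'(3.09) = -71.75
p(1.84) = -0.58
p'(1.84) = -18.79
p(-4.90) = 337.76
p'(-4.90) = -217.89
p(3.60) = -98.21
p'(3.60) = -101.44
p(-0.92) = -4.18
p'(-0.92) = -1.46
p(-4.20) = 206.30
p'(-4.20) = -159.16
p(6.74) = -819.20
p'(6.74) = -387.37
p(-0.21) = -1.61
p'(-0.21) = 7.18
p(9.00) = -2034.00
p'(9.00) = -703.00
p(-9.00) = 2196.00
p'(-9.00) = -739.00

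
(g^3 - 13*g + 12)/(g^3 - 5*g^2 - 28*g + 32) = (g - 3)/(g - 8)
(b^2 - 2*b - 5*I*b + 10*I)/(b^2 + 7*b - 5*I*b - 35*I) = (b - 2)/(b + 7)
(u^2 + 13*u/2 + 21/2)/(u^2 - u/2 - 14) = (u + 3)/(u - 4)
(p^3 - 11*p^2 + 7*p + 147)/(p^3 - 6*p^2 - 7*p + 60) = (p^2 - 14*p + 49)/(p^2 - 9*p + 20)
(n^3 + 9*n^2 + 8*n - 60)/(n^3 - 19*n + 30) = (n + 6)/(n - 3)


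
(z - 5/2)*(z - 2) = z^2 - 9*z/2 + 5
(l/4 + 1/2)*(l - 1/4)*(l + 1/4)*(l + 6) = l^4/4 + 2*l^3 + 191*l^2/64 - l/8 - 3/16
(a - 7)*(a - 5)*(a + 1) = a^3 - 11*a^2 + 23*a + 35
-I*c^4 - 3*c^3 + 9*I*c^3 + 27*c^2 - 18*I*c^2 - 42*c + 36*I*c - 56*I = (c - 7)*(c - 2)*(c - 4*I)*(-I*c + 1)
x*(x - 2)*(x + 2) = x^3 - 4*x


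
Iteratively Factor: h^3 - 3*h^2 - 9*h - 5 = (h - 5)*(h^2 + 2*h + 1) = (h - 5)*(h + 1)*(h + 1)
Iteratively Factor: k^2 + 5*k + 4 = (k + 1)*(k + 4)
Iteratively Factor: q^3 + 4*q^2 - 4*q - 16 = (q + 4)*(q^2 - 4) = (q + 2)*(q + 4)*(q - 2)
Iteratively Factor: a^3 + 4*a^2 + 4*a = (a + 2)*(a^2 + 2*a) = a*(a + 2)*(a + 2)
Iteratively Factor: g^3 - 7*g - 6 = (g + 2)*(g^2 - 2*g - 3) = (g + 1)*(g + 2)*(g - 3)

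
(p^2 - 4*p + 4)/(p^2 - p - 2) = (p - 2)/(p + 1)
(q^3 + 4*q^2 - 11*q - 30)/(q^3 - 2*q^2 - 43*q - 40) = (q^2 - q - 6)/(q^2 - 7*q - 8)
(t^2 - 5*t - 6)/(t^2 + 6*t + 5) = (t - 6)/(t + 5)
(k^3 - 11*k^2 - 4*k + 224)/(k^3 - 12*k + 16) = (k^2 - 15*k + 56)/(k^2 - 4*k + 4)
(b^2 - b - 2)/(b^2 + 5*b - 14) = (b + 1)/(b + 7)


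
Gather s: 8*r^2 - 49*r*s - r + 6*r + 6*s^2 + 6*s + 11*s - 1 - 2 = 8*r^2 + 5*r + 6*s^2 + s*(17 - 49*r) - 3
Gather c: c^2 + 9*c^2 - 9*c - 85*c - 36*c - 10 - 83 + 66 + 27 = 10*c^2 - 130*c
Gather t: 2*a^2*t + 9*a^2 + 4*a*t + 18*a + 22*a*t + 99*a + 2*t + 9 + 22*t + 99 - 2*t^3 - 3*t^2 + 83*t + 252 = 9*a^2 + 117*a - 2*t^3 - 3*t^2 + t*(2*a^2 + 26*a + 107) + 360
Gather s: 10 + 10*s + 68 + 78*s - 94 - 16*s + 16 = 72*s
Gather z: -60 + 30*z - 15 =30*z - 75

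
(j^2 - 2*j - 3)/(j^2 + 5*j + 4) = (j - 3)/(j + 4)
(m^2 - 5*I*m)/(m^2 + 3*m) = (m - 5*I)/(m + 3)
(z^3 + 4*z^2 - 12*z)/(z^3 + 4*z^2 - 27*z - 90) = z*(z - 2)/(z^2 - 2*z - 15)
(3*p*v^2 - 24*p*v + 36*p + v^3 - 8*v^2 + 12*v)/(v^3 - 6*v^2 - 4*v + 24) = (3*p + v)/(v + 2)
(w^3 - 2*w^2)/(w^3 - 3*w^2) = (w - 2)/(w - 3)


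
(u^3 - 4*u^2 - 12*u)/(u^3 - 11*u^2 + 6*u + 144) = u*(u + 2)/(u^2 - 5*u - 24)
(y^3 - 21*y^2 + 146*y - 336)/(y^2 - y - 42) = (y^2 - 14*y + 48)/(y + 6)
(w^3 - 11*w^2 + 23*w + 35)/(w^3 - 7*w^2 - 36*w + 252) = (w^2 - 4*w - 5)/(w^2 - 36)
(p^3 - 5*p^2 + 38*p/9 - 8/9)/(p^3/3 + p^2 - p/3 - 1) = (9*p^3 - 45*p^2 + 38*p - 8)/(3*(p^3 + 3*p^2 - p - 3))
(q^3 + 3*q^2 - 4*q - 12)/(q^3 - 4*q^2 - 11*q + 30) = (q + 2)/(q - 5)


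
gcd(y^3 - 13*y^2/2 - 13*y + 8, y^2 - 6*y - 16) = y^2 - 6*y - 16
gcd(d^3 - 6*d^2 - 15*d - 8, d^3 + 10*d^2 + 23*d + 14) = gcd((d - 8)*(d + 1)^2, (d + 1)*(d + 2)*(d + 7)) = d + 1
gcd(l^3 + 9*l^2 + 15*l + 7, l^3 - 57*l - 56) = l^2 + 8*l + 7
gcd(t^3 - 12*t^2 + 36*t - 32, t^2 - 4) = t - 2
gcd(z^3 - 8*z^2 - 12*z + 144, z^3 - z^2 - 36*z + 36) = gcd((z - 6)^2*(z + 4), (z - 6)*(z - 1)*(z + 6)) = z - 6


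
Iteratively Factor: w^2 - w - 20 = (w + 4)*(w - 5)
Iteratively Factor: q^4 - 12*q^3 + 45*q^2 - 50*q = (q - 2)*(q^3 - 10*q^2 + 25*q) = q*(q - 2)*(q^2 - 10*q + 25) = q*(q - 5)*(q - 2)*(q - 5)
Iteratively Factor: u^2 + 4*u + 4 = (u + 2)*(u + 2)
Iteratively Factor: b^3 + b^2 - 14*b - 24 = (b + 3)*(b^2 - 2*b - 8) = (b - 4)*(b + 3)*(b + 2)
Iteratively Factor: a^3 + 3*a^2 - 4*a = (a)*(a^2 + 3*a - 4) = a*(a + 4)*(a - 1)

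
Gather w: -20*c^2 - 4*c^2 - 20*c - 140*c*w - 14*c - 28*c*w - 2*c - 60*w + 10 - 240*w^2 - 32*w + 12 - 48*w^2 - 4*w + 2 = -24*c^2 - 36*c - 288*w^2 + w*(-168*c - 96) + 24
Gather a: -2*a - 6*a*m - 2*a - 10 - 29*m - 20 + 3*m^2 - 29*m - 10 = a*(-6*m - 4) + 3*m^2 - 58*m - 40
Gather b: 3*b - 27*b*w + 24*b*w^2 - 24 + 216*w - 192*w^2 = b*(24*w^2 - 27*w + 3) - 192*w^2 + 216*w - 24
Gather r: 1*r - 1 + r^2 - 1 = r^2 + r - 2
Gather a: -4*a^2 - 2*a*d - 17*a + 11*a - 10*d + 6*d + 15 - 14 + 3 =-4*a^2 + a*(-2*d - 6) - 4*d + 4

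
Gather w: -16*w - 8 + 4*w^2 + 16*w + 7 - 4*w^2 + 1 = 0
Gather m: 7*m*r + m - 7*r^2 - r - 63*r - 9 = m*(7*r + 1) - 7*r^2 - 64*r - 9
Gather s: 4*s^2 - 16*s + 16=4*s^2 - 16*s + 16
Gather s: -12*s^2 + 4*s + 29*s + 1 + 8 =-12*s^2 + 33*s + 9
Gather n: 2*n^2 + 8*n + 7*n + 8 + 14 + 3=2*n^2 + 15*n + 25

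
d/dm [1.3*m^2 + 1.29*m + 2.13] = 2.6*m + 1.29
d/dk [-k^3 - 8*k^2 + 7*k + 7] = -3*k^2 - 16*k + 7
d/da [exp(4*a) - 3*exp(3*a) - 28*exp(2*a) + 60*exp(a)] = (4*exp(3*a) - 9*exp(2*a) - 56*exp(a) + 60)*exp(a)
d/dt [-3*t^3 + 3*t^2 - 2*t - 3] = -9*t^2 + 6*t - 2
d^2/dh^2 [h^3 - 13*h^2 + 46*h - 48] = 6*h - 26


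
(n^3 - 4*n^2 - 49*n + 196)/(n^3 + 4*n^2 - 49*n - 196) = (n - 4)/(n + 4)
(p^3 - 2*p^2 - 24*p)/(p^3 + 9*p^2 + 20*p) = (p - 6)/(p + 5)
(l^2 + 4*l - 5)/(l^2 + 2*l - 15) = (l - 1)/(l - 3)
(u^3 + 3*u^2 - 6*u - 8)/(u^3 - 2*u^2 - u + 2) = (u + 4)/(u - 1)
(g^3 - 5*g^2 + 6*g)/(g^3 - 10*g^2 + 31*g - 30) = g/(g - 5)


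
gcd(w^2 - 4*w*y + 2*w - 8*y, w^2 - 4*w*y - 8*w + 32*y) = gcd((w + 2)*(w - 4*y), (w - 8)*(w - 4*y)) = -w + 4*y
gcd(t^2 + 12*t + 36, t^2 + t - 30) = t + 6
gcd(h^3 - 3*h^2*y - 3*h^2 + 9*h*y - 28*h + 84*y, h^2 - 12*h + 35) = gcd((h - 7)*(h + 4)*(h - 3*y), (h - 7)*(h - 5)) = h - 7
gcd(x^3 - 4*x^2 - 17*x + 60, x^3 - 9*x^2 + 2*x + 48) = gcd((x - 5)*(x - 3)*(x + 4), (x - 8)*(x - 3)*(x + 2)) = x - 3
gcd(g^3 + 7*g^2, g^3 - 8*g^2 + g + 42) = 1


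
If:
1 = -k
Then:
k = -1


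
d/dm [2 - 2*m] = -2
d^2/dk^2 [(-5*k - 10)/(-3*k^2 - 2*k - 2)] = 10*(4*(k + 2)*(3*k + 1)^2 - (9*k + 8)*(3*k^2 + 2*k + 2))/(3*k^2 + 2*k + 2)^3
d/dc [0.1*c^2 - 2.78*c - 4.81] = 0.2*c - 2.78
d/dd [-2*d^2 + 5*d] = 5 - 4*d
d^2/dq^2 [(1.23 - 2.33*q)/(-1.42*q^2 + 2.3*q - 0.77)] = ((14.2112 - 19.8516*q)*(1.42*q^2 - 2.3*q + 0.77) + (2.33*q - 1.23)*(2.84*q - 2.3)*(5.68*q - 4.6))/(1.42*q^2 - 2.3*q + 0.77)^3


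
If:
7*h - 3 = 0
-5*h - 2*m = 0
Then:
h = 3/7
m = -15/14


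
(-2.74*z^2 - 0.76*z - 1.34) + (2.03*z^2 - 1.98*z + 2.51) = -0.71*z^2 - 2.74*z + 1.17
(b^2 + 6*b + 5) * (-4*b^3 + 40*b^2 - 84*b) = -4*b^5 + 16*b^4 + 136*b^3 - 304*b^2 - 420*b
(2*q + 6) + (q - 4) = 3*q + 2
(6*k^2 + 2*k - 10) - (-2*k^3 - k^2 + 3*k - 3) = 2*k^3 + 7*k^2 - k - 7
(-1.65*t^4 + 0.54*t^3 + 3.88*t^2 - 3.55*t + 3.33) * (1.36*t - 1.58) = -2.244*t^5 + 3.3414*t^4 + 4.4236*t^3 - 10.9584*t^2 + 10.1378*t - 5.2614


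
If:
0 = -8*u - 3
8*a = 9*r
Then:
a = 9*r/8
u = -3/8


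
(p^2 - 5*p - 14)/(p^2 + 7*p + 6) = (p^2 - 5*p - 14)/(p^2 + 7*p + 6)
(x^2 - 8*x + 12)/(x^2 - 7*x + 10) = (x - 6)/(x - 5)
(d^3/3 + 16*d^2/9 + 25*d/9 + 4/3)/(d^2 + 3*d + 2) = (3*d^2 + 13*d + 12)/(9*(d + 2))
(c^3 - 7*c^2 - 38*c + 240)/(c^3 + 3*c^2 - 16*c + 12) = (c^2 - 13*c + 40)/(c^2 - 3*c + 2)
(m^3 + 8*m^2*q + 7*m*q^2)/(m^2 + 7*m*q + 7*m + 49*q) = m*(m + q)/(m + 7)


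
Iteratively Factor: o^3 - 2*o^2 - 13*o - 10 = (o - 5)*(o^2 + 3*o + 2) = (o - 5)*(o + 1)*(o + 2)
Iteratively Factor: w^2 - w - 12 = (w - 4)*(w + 3)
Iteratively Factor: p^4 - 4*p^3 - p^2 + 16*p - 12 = (p - 1)*(p^3 - 3*p^2 - 4*p + 12) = (p - 1)*(p + 2)*(p^2 - 5*p + 6) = (p - 3)*(p - 1)*(p + 2)*(p - 2)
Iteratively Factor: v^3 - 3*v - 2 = (v + 1)*(v^2 - v - 2) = (v - 2)*(v + 1)*(v + 1)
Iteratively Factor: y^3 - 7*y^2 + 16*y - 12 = (y - 2)*(y^2 - 5*y + 6) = (y - 3)*(y - 2)*(y - 2)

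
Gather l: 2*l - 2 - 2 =2*l - 4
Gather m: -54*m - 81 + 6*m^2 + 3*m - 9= 6*m^2 - 51*m - 90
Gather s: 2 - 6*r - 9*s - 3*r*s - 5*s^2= -6*r - 5*s^2 + s*(-3*r - 9) + 2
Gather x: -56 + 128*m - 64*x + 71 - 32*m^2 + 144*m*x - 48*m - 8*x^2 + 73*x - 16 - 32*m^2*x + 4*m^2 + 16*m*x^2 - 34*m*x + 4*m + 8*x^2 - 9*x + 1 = -28*m^2 + 16*m*x^2 + 84*m + x*(-32*m^2 + 110*m)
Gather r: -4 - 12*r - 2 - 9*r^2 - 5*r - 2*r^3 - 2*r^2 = -2*r^3 - 11*r^2 - 17*r - 6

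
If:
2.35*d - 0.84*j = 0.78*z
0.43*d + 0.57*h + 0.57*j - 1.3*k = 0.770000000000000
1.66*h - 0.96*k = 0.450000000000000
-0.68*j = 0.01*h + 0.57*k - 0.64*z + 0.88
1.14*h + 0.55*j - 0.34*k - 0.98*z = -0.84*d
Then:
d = -2.04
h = -1.40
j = -2.30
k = -2.89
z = -3.67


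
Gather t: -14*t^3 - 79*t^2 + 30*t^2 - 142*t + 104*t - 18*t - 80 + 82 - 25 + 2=-14*t^3 - 49*t^2 - 56*t - 21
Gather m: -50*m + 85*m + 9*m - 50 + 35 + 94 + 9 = 44*m + 88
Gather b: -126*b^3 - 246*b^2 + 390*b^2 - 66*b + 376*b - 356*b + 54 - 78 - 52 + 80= -126*b^3 + 144*b^2 - 46*b + 4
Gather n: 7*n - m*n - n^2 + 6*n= -n^2 + n*(13 - m)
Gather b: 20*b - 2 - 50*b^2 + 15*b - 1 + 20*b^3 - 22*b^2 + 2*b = 20*b^3 - 72*b^2 + 37*b - 3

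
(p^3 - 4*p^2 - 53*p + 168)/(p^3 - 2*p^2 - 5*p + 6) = (p^2 - p - 56)/(p^2 + p - 2)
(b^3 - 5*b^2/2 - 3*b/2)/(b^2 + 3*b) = (2*b^2 - 5*b - 3)/(2*(b + 3))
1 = 1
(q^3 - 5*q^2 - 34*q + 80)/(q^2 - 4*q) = (q^3 - 5*q^2 - 34*q + 80)/(q*(q - 4))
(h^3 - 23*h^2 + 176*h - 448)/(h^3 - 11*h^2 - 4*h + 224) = (h - 8)/(h + 4)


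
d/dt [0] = 0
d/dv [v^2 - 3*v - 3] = 2*v - 3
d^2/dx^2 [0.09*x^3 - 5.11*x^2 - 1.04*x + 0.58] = 0.54*x - 10.22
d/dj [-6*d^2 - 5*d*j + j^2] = -5*d + 2*j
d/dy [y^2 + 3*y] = 2*y + 3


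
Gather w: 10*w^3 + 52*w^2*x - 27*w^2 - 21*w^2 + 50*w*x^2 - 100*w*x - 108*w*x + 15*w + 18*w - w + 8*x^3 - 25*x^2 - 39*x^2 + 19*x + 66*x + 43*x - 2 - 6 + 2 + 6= 10*w^3 + w^2*(52*x - 48) + w*(50*x^2 - 208*x + 32) + 8*x^3 - 64*x^2 + 128*x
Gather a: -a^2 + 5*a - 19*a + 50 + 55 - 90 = -a^2 - 14*a + 15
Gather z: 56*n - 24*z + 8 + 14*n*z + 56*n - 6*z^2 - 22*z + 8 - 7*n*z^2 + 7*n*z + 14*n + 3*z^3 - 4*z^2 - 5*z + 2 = 126*n + 3*z^3 + z^2*(-7*n - 10) + z*(21*n - 51) + 18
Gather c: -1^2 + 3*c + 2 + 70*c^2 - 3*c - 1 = 70*c^2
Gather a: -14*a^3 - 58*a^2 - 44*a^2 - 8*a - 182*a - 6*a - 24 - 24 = -14*a^3 - 102*a^2 - 196*a - 48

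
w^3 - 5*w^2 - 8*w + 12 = (w - 6)*(w - 1)*(w + 2)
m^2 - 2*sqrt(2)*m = m*(m - 2*sqrt(2))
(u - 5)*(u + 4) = u^2 - u - 20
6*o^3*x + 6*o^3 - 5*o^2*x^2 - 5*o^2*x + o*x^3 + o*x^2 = (-3*o + x)*(-2*o + x)*(o*x + o)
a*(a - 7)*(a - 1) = a^3 - 8*a^2 + 7*a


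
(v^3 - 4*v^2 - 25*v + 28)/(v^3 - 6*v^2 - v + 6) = (v^2 - 3*v - 28)/(v^2 - 5*v - 6)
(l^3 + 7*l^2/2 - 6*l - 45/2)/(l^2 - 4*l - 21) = (2*l^2 + l - 15)/(2*(l - 7))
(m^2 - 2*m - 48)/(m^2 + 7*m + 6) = (m - 8)/(m + 1)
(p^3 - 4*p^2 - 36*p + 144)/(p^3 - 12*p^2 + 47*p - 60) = (p^2 - 36)/(p^2 - 8*p + 15)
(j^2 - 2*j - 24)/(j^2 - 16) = (j - 6)/(j - 4)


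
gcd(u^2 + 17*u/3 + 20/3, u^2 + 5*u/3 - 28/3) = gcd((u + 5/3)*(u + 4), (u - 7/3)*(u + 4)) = u + 4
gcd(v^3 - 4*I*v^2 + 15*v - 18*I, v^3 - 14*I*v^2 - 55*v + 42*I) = v^2 - 7*I*v - 6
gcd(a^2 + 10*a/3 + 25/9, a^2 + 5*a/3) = a + 5/3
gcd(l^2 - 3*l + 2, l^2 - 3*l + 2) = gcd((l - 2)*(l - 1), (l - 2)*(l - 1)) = l^2 - 3*l + 2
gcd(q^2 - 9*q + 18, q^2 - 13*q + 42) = q - 6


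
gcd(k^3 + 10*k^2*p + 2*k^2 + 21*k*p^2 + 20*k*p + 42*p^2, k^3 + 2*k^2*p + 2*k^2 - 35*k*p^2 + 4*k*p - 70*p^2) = k^2 + 7*k*p + 2*k + 14*p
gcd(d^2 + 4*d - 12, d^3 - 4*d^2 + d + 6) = d - 2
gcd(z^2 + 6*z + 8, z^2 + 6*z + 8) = z^2 + 6*z + 8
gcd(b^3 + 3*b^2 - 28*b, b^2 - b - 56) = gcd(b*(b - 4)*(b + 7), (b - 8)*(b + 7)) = b + 7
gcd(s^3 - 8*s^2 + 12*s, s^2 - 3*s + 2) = s - 2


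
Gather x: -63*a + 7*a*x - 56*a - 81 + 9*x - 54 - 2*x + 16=-119*a + x*(7*a + 7) - 119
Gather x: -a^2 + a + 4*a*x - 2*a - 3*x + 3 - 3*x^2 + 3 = -a^2 - a - 3*x^2 + x*(4*a - 3) + 6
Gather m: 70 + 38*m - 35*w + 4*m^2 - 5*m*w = 4*m^2 + m*(38 - 5*w) - 35*w + 70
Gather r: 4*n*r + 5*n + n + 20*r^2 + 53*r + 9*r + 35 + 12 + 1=6*n + 20*r^2 + r*(4*n + 62) + 48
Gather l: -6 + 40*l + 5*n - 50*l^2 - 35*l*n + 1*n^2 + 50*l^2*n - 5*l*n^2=l^2*(50*n - 50) + l*(-5*n^2 - 35*n + 40) + n^2 + 5*n - 6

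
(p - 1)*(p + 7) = p^2 + 6*p - 7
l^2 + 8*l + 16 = (l + 4)^2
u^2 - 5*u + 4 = (u - 4)*(u - 1)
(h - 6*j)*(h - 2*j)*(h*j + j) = h^3*j - 8*h^2*j^2 + h^2*j + 12*h*j^3 - 8*h*j^2 + 12*j^3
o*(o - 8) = o^2 - 8*o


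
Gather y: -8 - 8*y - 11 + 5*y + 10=-3*y - 9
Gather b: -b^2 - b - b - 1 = -b^2 - 2*b - 1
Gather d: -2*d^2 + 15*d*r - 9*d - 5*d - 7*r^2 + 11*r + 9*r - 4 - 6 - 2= -2*d^2 + d*(15*r - 14) - 7*r^2 + 20*r - 12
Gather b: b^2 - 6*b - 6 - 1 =b^2 - 6*b - 7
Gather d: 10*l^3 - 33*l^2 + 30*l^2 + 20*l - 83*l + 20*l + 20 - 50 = 10*l^3 - 3*l^2 - 43*l - 30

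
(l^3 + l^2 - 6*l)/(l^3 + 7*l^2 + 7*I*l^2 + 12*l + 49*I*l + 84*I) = l*(l - 2)/(l^2 + l*(4 + 7*I) + 28*I)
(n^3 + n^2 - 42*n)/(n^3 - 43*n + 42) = n/(n - 1)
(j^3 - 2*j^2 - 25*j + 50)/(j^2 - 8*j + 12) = (j^2 - 25)/(j - 6)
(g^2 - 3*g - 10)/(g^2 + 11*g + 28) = (g^2 - 3*g - 10)/(g^2 + 11*g + 28)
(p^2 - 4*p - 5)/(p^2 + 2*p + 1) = (p - 5)/(p + 1)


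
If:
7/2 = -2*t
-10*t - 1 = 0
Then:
No Solution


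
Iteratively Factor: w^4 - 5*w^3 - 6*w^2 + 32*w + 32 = (w + 2)*(w^3 - 7*w^2 + 8*w + 16) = (w - 4)*(w + 2)*(w^2 - 3*w - 4) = (w - 4)*(w + 1)*(w + 2)*(w - 4)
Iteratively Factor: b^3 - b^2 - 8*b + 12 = (b - 2)*(b^2 + b - 6) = (b - 2)*(b + 3)*(b - 2)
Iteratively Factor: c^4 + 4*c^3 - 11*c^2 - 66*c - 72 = (c + 2)*(c^3 + 2*c^2 - 15*c - 36) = (c + 2)*(c + 3)*(c^2 - c - 12) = (c + 2)*(c + 3)^2*(c - 4)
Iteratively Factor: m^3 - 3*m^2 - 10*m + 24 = (m + 3)*(m^2 - 6*m + 8) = (m - 2)*(m + 3)*(m - 4)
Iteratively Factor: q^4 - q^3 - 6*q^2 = (q - 3)*(q^3 + 2*q^2) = q*(q - 3)*(q^2 + 2*q) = q^2*(q - 3)*(q + 2)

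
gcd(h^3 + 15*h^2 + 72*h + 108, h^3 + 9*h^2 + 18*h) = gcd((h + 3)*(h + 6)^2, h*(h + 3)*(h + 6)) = h^2 + 9*h + 18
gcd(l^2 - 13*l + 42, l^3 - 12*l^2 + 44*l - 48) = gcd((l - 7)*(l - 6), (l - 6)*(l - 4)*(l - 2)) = l - 6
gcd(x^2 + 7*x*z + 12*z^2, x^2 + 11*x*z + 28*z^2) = x + 4*z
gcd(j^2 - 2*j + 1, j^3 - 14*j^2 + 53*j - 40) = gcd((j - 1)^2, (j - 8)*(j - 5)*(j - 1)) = j - 1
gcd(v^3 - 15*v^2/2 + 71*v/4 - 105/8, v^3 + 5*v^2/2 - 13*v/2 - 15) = v - 5/2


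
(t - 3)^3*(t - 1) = t^4 - 10*t^3 + 36*t^2 - 54*t + 27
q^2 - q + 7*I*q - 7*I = (q - 1)*(q + 7*I)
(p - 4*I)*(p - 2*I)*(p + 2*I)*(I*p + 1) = I*p^4 + 5*p^3 + 20*p - 16*I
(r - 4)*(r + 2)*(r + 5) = r^3 + 3*r^2 - 18*r - 40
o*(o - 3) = o^2 - 3*o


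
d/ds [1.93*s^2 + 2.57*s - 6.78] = 3.86*s + 2.57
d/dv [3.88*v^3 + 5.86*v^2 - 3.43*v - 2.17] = 11.64*v^2 + 11.72*v - 3.43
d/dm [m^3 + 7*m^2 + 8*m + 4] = 3*m^2 + 14*m + 8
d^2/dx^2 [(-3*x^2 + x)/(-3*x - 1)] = 12/(27*x^3 + 27*x^2 + 9*x + 1)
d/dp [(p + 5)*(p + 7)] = 2*p + 12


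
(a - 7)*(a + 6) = a^2 - a - 42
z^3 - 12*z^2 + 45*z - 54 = (z - 6)*(z - 3)^2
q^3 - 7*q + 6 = (q - 2)*(q - 1)*(q + 3)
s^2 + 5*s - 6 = (s - 1)*(s + 6)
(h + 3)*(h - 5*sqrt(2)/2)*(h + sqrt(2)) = h^3 - 3*sqrt(2)*h^2/2 + 3*h^2 - 9*sqrt(2)*h/2 - 5*h - 15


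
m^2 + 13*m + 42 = (m + 6)*(m + 7)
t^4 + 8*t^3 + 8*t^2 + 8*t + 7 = (t + 7)*(t - I)*(-I*t + 1)*(I*t + I)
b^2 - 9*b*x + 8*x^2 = (b - 8*x)*(b - x)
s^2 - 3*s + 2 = (s - 2)*(s - 1)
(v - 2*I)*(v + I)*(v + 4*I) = v^3 + 3*I*v^2 + 6*v + 8*I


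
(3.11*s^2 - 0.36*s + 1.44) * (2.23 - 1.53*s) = -4.7583*s^3 + 7.4861*s^2 - 3.006*s + 3.2112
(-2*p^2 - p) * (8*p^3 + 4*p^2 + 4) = -16*p^5 - 16*p^4 - 4*p^3 - 8*p^2 - 4*p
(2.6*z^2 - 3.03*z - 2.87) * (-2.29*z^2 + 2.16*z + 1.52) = -5.954*z^4 + 12.5547*z^3 + 3.9795*z^2 - 10.8048*z - 4.3624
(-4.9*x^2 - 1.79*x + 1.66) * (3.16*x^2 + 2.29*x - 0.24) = -15.484*x^4 - 16.8774*x^3 + 2.3225*x^2 + 4.231*x - 0.3984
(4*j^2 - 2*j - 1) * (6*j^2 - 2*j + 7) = 24*j^4 - 20*j^3 + 26*j^2 - 12*j - 7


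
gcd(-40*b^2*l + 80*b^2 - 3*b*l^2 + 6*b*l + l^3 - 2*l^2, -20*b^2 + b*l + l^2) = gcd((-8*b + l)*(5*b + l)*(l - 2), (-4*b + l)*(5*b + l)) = 5*b + l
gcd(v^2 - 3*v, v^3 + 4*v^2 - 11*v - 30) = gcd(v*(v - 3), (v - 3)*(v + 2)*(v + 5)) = v - 3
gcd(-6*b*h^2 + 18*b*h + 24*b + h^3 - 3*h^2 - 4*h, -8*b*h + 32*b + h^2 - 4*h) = h - 4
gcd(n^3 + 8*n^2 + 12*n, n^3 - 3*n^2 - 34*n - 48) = n + 2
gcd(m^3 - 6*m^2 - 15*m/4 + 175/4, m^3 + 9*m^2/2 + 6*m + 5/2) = m + 5/2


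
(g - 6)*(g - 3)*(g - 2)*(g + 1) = g^4 - 10*g^3 + 25*g^2 - 36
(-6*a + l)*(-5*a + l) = 30*a^2 - 11*a*l + l^2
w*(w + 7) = w^2 + 7*w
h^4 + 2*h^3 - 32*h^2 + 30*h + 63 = (h - 3)^2*(h + 1)*(h + 7)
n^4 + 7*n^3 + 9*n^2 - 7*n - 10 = (n - 1)*(n + 1)*(n + 2)*(n + 5)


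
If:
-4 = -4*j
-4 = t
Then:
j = 1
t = -4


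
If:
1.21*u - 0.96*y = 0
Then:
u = 0.793388429752066*y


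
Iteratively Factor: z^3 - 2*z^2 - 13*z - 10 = (z + 2)*(z^2 - 4*z - 5) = (z - 5)*(z + 2)*(z + 1)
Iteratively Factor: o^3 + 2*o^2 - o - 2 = (o + 1)*(o^2 + o - 2) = (o - 1)*(o + 1)*(o + 2)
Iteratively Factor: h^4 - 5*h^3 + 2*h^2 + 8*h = (h + 1)*(h^3 - 6*h^2 + 8*h) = (h - 2)*(h + 1)*(h^2 - 4*h) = (h - 4)*(h - 2)*(h + 1)*(h)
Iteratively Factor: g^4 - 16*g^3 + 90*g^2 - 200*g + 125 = (g - 5)*(g^3 - 11*g^2 + 35*g - 25) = (g - 5)^2*(g^2 - 6*g + 5) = (g - 5)^2*(g - 1)*(g - 5)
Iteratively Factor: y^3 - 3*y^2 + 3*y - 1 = (y - 1)*(y^2 - 2*y + 1) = (y - 1)^2*(y - 1)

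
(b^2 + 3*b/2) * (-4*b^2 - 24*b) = -4*b^4 - 30*b^3 - 36*b^2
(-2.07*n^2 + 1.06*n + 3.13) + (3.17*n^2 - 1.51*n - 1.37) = 1.1*n^2 - 0.45*n + 1.76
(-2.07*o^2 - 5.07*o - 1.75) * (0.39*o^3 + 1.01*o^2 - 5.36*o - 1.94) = -0.8073*o^5 - 4.068*o^4 + 5.292*o^3 + 29.4235*o^2 + 19.2158*o + 3.395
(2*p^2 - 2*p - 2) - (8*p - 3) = 2*p^2 - 10*p + 1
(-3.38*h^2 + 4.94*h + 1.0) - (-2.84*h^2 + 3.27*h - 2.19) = -0.54*h^2 + 1.67*h + 3.19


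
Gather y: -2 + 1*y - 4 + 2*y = 3*y - 6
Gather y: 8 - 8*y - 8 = -8*y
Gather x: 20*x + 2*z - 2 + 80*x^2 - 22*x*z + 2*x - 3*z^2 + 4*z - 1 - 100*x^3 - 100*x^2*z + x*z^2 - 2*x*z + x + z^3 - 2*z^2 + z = -100*x^3 + x^2*(80 - 100*z) + x*(z^2 - 24*z + 23) + z^3 - 5*z^2 + 7*z - 3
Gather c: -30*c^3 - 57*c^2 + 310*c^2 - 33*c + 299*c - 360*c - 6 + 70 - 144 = -30*c^3 + 253*c^2 - 94*c - 80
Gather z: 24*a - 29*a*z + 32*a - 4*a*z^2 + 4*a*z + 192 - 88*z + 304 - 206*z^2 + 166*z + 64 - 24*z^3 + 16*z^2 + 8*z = 56*a - 24*z^3 + z^2*(-4*a - 190) + z*(86 - 25*a) + 560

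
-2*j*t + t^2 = t*(-2*j + t)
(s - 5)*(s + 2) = s^2 - 3*s - 10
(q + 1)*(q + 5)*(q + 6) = q^3 + 12*q^2 + 41*q + 30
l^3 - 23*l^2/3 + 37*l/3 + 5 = (l - 5)*(l - 3)*(l + 1/3)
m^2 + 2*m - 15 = (m - 3)*(m + 5)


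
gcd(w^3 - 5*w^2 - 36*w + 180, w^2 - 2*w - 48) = w + 6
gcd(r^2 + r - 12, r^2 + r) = 1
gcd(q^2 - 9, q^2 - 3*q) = q - 3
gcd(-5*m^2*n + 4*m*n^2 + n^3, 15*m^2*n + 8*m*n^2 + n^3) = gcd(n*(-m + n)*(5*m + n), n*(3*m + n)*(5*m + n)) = 5*m*n + n^2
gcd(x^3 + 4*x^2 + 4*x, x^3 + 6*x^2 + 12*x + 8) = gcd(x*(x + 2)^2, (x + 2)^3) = x^2 + 4*x + 4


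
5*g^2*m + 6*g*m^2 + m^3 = m*(g + m)*(5*g + m)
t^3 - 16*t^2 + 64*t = t*(t - 8)^2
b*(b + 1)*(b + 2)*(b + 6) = b^4 + 9*b^3 + 20*b^2 + 12*b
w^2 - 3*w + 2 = (w - 2)*(w - 1)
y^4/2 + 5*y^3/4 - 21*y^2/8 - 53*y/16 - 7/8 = (y/2 + 1/4)*(y - 2)*(y + 1/2)*(y + 7/2)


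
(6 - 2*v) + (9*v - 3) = 7*v + 3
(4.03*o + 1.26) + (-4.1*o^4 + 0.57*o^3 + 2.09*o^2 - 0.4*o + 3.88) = -4.1*o^4 + 0.57*o^3 + 2.09*o^2 + 3.63*o + 5.14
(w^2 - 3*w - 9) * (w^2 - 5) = w^4 - 3*w^3 - 14*w^2 + 15*w + 45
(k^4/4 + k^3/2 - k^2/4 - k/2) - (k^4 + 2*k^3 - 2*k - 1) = -3*k^4/4 - 3*k^3/2 - k^2/4 + 3*k/2 + 1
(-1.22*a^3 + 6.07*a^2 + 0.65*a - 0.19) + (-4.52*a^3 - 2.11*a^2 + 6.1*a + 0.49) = -5.74*a^3 + 3.96*a^2 + 6.75*a + 0.3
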